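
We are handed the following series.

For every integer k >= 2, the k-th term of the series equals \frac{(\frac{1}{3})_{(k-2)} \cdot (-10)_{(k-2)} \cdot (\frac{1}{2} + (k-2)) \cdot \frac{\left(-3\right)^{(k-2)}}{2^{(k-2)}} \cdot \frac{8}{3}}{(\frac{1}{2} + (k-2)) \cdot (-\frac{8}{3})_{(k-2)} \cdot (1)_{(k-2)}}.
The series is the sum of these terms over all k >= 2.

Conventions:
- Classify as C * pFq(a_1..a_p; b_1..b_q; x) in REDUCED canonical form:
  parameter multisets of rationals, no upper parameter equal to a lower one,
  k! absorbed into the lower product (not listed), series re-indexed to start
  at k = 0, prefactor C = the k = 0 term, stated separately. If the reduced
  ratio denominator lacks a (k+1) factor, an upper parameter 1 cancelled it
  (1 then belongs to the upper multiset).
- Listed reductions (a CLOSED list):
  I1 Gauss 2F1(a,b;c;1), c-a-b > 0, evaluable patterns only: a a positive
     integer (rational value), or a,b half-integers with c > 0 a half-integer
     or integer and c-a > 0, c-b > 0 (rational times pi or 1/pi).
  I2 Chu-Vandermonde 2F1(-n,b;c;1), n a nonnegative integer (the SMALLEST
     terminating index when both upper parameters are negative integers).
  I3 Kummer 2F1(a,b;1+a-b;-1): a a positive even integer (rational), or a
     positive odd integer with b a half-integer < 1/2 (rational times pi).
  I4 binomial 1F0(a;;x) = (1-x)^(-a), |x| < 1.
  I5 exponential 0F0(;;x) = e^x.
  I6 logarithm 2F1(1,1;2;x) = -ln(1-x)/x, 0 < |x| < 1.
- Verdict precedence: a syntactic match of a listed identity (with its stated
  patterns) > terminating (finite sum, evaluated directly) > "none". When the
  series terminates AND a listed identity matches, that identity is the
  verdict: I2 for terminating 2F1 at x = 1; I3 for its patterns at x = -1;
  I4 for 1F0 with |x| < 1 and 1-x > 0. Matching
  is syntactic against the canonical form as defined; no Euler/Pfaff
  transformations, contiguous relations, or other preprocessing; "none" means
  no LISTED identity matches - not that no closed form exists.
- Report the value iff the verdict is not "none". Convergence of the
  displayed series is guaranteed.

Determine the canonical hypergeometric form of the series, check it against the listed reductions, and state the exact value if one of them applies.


Prefactor \frac{8}{3}, argument -\frac{3}{2}: 2F1 with upper {-10, \frac{1}{3}} over lower {-\frac{8}{3}}. Verdict: terminating. (-10)_k vanishes past k = 10, leaving a 11-term sum, computed directly. Sum: -\frac{177578125}{192}.

Structural cue: from the first term \frac{8}{3}: striking the common factor k + 1/2 reduces the term (C = 8/3).
Term ratio: r(k) = -\frac{3}{2} * (k-10) (k+\frac{1}{3}) / [(k-\frac{8}{3}) (k+1)] - rational in k, leading ratio -\frac{3}{2}; with t_0 = \frac{8}{3}, classification follows.


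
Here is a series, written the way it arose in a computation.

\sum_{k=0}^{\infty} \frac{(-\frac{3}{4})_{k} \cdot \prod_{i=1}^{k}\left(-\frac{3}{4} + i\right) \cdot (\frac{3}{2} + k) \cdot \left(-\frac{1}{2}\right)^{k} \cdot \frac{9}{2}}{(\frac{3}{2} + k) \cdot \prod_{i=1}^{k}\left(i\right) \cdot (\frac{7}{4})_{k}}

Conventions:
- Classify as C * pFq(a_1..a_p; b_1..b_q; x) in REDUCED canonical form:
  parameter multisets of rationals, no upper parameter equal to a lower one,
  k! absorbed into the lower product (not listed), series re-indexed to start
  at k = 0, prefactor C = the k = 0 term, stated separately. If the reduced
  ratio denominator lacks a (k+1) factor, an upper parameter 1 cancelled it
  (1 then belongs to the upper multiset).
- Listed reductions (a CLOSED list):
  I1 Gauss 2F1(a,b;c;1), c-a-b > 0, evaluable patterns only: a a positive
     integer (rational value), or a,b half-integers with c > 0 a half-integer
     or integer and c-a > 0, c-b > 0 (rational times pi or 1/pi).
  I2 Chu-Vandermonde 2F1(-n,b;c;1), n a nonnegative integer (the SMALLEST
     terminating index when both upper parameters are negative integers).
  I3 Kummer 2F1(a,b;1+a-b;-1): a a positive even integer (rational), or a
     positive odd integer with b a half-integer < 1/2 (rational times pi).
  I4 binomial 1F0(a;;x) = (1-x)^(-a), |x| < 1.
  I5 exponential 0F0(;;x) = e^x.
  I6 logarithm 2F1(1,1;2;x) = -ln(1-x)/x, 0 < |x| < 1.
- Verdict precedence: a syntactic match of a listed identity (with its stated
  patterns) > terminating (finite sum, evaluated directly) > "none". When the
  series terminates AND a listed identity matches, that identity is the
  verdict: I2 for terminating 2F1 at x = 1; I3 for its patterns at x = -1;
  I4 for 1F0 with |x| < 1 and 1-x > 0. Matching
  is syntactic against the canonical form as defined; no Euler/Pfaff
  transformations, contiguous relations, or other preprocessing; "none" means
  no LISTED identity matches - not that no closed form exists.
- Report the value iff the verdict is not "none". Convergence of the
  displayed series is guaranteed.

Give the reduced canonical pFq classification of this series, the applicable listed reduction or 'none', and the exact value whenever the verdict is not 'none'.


Classification (C = \frac{9}{2}): 2F1 with upper {-\frac{3}{4}, \frac{1}{4}}, lower {\frac{7}{4}}, argument x = -\frac{1}{2}. Verdict: no listed reduction: x = -\frac{1}{2} and upper {-\frac{3}{4}, \frac{1}{4}} fail every I1-I6 pattern.

The tell: with t_0 = \frac{9}{2}, the factor k + 3/2 cancels (top and bottom), leaving C = 9/2, x = -1/2.
Adjacent-term ratio: r(k) = -\frac{1}{2} * (k-\frac{3}{4}) (k+\frac{1}{4}) / [(k+\frac{7}{4}) (k+1)] - rational in k, leading ratio -\frac{1}{2}; with t_0 = \frac{9}{2}, classification follows.


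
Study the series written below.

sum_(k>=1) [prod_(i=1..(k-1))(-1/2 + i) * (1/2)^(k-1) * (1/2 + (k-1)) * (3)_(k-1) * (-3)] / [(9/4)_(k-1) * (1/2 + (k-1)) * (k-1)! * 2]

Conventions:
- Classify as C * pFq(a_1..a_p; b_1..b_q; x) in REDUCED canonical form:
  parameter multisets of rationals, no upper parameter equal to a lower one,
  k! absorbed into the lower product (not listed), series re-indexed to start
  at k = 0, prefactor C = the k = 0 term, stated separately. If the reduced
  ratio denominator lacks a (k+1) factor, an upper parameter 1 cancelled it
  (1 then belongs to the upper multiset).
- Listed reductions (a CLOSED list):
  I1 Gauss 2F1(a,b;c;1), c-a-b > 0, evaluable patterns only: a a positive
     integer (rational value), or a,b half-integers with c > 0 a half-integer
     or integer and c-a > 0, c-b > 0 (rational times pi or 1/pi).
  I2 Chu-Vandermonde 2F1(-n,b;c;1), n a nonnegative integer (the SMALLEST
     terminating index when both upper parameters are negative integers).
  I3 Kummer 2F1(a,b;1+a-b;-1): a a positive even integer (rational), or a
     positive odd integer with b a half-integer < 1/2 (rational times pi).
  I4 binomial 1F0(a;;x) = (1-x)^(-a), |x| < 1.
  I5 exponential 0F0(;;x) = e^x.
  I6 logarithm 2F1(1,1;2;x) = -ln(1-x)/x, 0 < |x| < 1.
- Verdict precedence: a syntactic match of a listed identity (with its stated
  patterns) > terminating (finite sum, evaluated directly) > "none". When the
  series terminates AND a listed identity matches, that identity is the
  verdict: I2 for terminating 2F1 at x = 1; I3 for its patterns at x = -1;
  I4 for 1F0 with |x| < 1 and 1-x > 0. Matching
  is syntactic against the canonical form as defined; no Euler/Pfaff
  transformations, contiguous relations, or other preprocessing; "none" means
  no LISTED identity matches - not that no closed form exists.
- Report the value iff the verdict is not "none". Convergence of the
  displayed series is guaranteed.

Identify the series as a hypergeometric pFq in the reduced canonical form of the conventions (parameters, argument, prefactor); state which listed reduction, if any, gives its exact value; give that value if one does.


This is -3/2 * 2F1(1/2, 3; 9/4; 1/2) in reduced canonical form. Verdict: no listed reduction: x = 1/2 and upper {1/2, 3} fail every I1-I6 pattern.

First insight: t_0 = -3/2 here, and the constant factors (C = -3/2) combine into one prefactor.
Consecutive-term ratio: r(k) = (1/2) * (k+1/2) (k+3) / [(k+9/4) (k+1)] - rational in k. x = (1/2); t_0 = -3/2; negate the roots.


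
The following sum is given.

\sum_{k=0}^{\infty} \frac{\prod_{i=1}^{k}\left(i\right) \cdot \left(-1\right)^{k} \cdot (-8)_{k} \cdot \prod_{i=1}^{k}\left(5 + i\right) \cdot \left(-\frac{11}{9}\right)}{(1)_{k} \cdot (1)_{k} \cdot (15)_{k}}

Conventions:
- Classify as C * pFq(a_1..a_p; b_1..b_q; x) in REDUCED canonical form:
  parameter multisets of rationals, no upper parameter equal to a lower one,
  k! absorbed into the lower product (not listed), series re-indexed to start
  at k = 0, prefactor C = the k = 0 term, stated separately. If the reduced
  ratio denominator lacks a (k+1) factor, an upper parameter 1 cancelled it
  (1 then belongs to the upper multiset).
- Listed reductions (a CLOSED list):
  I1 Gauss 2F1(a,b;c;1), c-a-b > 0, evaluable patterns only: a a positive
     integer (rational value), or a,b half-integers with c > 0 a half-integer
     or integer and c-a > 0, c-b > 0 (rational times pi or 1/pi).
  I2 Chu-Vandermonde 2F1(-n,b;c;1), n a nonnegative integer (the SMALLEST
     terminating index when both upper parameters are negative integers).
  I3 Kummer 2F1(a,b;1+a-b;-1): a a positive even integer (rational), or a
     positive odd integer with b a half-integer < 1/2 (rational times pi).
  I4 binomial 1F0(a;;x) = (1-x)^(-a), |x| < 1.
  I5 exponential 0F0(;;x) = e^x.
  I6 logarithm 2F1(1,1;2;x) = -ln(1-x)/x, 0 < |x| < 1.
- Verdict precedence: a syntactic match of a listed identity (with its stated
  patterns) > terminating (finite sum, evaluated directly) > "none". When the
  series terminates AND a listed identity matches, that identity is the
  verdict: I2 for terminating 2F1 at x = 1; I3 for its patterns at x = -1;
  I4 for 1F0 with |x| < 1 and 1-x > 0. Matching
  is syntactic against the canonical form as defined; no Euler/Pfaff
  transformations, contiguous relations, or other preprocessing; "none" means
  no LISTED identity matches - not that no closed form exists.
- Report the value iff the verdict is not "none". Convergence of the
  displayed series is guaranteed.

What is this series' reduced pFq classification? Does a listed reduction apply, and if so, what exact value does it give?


Reduced: x = -1, 2F1, upper = {-8, 6}, lower = {15}, C = -\frac{11}{9}. Verdict (x = -1): the Kummer evaluation I3 applies (x = -1; c = 15 equals 1+a-b for upper {-8, 6}: listed pattern). Value: -\frac{1001}{45}.

First insight: from the first term -\frac{11}{9}: (1)_k (C = -11/9, x = -1) is k! itself.
Step ratio: r(k) = -1 * (k-8) (k+6) / [(k+15) (k+1)] - poly over poly, x = -1 from leading terms; C = -\frac{11}{9} at k = 0.


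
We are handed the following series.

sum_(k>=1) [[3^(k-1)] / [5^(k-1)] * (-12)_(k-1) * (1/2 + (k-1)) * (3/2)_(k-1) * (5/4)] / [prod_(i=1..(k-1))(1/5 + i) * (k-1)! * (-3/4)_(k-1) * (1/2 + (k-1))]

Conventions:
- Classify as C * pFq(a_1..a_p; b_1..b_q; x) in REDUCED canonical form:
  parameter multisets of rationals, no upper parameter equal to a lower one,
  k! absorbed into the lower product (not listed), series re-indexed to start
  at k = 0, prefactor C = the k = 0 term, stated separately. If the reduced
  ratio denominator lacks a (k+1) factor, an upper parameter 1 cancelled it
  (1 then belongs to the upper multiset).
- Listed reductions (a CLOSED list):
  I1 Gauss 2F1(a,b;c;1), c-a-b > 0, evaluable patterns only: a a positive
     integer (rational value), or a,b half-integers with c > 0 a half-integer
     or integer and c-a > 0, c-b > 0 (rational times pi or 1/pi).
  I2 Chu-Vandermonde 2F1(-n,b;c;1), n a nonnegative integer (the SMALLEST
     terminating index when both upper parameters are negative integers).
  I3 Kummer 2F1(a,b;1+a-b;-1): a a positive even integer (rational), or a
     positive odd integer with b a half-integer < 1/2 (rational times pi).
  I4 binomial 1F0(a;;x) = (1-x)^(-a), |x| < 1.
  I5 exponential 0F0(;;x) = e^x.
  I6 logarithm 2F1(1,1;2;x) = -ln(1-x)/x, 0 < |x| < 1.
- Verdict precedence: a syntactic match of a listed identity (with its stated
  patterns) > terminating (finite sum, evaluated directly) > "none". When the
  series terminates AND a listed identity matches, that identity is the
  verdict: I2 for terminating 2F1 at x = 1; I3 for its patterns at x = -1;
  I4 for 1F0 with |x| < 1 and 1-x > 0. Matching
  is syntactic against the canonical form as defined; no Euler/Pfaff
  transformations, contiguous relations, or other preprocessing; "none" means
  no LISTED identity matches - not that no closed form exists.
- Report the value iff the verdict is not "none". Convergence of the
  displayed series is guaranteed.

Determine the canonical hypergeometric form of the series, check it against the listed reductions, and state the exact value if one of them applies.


Reduced: x = 3/5, 2F2, upper = {-12, 3/2}, lower = {-3/4, 6/5}, C = 5/4. Verdict: terminating - upper parameter -12 makes this a finite sum (last index 12), evaluated exactly. Sum: -192682758224101553/138836334288563912.

First insight: with t_0 = 5/4, the lower running product (prefactor 5/4) is a rising factorial.
Term ratio: r(k) = (3/5) * (k-12) (k+3/2) / [(k-3/4) (k+6/5) (k+1)] ; factor over Q: parameters, x = (3/5), and C = 5/4.


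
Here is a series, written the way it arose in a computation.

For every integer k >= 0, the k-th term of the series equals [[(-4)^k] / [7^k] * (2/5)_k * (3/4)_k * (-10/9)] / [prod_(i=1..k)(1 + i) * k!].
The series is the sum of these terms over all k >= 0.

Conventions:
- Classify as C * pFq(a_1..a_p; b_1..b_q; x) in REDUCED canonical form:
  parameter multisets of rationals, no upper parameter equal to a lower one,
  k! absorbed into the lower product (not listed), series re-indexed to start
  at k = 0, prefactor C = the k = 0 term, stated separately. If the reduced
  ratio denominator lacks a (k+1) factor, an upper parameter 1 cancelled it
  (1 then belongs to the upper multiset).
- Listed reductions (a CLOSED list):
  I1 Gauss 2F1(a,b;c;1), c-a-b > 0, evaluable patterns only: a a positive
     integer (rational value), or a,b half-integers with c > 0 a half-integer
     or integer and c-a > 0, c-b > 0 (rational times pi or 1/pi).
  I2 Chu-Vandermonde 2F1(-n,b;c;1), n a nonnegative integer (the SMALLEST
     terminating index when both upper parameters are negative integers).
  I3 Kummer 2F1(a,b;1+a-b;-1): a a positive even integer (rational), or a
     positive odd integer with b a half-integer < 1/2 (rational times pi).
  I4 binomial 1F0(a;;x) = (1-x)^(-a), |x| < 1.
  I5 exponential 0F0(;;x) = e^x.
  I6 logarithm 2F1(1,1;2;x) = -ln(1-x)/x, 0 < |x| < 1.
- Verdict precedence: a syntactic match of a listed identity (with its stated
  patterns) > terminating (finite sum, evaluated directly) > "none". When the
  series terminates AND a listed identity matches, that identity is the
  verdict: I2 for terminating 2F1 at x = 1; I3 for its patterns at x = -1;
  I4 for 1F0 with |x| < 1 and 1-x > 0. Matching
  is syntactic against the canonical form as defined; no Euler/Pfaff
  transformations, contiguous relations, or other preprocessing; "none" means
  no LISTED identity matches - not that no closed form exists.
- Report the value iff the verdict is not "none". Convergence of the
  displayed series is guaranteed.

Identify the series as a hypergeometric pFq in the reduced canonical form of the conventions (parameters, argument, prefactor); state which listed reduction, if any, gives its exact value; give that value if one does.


Canonical form: C = -10/9 times 2F1 with upper {2/5, 3/4}, lower {2}, x = -4/7. Verdict: none. A 2F1 with upper {2/5, 3/4} fits none of I1-I6 at x = -4/7; the sum runs forever.

Key step: t_0 = -10/9 here, and the two geometric factors (C = -10/9, x = -4/7) combine into one argument.
Step ratio: r(k) = (-4/7) * (k+2/5) (k+3/4) / [(k+2) (k+1)] ; factor over Q: parameters, x = (-4/7), and C = -10/9.


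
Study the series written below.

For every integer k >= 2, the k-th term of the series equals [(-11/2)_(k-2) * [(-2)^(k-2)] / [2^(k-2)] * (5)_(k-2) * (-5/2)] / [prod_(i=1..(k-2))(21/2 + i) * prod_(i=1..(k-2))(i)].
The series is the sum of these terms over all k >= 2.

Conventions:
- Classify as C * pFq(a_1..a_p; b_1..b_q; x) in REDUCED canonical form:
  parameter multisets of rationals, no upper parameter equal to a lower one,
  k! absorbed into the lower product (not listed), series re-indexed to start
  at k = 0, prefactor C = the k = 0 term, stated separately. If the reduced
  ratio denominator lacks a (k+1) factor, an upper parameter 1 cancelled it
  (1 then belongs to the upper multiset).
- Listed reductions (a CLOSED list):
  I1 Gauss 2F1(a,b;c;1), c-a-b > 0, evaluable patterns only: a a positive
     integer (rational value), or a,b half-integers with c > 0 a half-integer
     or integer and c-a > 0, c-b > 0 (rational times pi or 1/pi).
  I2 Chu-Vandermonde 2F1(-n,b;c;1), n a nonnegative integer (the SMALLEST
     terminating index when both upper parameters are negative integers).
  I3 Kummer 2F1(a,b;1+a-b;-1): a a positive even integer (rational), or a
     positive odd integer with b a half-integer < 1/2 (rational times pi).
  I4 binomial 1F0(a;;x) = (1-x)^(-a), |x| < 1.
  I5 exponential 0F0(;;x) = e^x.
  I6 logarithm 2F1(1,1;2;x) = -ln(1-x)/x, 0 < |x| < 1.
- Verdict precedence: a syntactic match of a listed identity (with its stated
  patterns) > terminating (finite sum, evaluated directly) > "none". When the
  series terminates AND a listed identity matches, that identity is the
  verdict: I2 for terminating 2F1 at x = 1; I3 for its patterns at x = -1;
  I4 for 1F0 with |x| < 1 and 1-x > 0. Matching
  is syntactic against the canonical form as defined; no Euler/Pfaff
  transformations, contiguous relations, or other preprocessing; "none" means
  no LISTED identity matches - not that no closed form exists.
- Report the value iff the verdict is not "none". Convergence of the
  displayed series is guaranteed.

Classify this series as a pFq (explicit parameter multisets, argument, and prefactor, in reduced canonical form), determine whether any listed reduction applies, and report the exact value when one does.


The series (x = -1) is 2F1: upper {-11/2, 5}, lower {23/2}, prefactor -5/2. Verdict: the Kummer evaluation I3 applies (x = -1; c = 23/2 equals 1+a-b for upper {-11/2, 5}: listed pattern). Value: (-218243025/33554432) * pi.

Structural cue: t_0 = -5/2 here, and the product of the first k integers (C = -5/2) is k!.
Step ratio: r(k) = (-1) * (k-11/2) (k+5) / [(k+23/2) (k+1)] - poly over poly, x = (-1) from leading terms; C = -5/2 at k = 0.


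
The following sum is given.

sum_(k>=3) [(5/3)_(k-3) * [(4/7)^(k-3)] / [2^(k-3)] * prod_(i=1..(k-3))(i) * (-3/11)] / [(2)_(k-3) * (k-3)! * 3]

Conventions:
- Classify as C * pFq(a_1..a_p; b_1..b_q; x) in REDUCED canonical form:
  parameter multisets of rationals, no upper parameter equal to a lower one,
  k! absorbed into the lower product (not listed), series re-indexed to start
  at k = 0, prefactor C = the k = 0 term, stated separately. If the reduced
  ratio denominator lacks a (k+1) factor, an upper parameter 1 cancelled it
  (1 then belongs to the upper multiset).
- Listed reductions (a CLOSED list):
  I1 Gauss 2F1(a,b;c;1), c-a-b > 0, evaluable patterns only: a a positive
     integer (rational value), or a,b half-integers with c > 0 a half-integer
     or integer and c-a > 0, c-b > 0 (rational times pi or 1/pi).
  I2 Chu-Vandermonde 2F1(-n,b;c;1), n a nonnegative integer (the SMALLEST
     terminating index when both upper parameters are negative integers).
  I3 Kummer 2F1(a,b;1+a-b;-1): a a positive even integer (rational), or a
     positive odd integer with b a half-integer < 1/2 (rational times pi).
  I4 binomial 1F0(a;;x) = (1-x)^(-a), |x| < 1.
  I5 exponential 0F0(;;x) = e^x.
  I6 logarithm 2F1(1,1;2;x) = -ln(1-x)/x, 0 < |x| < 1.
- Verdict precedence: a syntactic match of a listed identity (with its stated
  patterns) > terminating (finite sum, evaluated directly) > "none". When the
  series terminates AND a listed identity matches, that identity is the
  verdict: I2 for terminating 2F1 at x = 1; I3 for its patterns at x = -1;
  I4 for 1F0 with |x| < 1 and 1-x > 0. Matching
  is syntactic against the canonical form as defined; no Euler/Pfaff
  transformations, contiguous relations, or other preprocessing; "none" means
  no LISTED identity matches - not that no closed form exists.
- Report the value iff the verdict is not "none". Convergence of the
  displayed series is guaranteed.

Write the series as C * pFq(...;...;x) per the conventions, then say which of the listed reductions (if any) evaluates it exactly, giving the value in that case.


Key step: t_0 being -1/11, the two k-th powers (C = -1/11, x = 2/7) combine into one argument.
Ratio: r(k) = (2/7) * (k+1) (k+5/3) / [(k+2) (k+1)] - rational in k, leading ratio (2/7); with t_0 = -1/11, classification follows.

x = 2/7 here; the reduced form reads 2F1, upper {1, 5/3}, lower {2}, C = -1/11. Verdict: none - at argument 2/7 the multisets {1, 5/3} ; {2} match no listed identity.


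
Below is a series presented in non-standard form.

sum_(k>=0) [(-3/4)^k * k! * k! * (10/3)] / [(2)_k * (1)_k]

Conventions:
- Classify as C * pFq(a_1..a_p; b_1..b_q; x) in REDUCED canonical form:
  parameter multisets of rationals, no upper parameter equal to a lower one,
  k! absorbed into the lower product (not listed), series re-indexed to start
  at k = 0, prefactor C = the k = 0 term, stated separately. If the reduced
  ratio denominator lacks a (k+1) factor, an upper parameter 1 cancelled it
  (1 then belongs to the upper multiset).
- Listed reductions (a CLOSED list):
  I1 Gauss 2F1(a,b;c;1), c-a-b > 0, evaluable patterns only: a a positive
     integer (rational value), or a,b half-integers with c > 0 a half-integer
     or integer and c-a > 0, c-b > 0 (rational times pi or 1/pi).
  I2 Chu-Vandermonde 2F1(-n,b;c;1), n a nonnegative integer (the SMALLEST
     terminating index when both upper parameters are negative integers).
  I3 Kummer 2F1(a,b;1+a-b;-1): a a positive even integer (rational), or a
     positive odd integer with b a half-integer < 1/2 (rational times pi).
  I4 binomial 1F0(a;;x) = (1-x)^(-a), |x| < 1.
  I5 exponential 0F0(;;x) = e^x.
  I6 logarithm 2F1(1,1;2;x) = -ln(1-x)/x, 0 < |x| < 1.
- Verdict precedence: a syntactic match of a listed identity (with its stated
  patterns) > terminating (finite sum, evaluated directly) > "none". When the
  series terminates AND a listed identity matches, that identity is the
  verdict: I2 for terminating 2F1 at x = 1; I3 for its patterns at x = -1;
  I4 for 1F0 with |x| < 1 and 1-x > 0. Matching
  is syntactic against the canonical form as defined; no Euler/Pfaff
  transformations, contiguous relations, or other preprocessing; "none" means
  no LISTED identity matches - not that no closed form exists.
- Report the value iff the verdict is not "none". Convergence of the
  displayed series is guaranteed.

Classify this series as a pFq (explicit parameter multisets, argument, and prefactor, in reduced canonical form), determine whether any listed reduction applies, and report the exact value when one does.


x = -3/4 here; the reduced form reads 2F1, upper {1, 1}, lower {2}, C = 10/3. Verdict: the logarithmic series (I6) applies (the logarithm: parameters (1,1;2), x = -3/4). Value: (40/9) * ln(7/4).

First insight: t_0 being 10/3, the factorial ratio (prefactor 10/3) (k+a-1)!/(a-1)! is a rising factorial (a)_k.
Step ratio: r(k) = (-3/4) * (k+1) (k+1) / [(k+2) (k+1)] - poly over poly, x = (-3/4) from leading terms; C = 10/3 at k = 0.


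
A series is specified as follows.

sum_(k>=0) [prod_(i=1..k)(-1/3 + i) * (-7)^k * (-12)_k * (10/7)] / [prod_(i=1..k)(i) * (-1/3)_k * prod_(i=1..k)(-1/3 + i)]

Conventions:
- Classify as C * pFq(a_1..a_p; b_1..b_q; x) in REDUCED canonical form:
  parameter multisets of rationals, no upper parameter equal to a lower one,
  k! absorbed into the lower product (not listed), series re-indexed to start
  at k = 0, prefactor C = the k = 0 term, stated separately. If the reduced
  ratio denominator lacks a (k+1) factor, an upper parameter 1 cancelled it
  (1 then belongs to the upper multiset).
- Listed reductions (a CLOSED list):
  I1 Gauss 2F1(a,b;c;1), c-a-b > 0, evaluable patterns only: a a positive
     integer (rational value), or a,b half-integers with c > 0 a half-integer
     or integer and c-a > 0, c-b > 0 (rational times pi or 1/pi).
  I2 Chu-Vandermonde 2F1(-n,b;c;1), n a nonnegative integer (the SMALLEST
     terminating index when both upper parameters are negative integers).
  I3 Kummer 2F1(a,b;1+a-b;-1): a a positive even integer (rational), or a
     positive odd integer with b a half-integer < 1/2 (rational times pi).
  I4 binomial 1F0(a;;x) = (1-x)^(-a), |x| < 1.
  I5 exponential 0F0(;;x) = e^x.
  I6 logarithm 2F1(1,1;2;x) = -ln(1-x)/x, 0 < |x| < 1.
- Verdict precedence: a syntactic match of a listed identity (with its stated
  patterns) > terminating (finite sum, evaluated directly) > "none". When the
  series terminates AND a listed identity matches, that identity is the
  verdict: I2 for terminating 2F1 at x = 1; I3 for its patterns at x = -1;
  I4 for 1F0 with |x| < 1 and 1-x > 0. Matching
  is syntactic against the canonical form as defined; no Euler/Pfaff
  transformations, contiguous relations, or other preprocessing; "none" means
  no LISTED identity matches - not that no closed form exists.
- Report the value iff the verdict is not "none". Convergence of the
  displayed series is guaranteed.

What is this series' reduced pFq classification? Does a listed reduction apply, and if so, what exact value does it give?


Reduced: x = -7, 1F1, upper = {-12}, lower = {-1/3}, C = 10/7. Verdict: terminating. (-12)_k vanishes past k = 12, leaving a 13-term sum, computed directly. Exact value: -8343395767065606439/232454942720.

Structural cue: from the first term 10/7: the parameter 2/3 appears in both the upper and lower lists and cancels.
Ratio: r(k) = (-7) * (k-12) / [(k-1/3) (k+1)] - rational in k, leading ratio (-7); with t_0 = 10/7, classification follows.


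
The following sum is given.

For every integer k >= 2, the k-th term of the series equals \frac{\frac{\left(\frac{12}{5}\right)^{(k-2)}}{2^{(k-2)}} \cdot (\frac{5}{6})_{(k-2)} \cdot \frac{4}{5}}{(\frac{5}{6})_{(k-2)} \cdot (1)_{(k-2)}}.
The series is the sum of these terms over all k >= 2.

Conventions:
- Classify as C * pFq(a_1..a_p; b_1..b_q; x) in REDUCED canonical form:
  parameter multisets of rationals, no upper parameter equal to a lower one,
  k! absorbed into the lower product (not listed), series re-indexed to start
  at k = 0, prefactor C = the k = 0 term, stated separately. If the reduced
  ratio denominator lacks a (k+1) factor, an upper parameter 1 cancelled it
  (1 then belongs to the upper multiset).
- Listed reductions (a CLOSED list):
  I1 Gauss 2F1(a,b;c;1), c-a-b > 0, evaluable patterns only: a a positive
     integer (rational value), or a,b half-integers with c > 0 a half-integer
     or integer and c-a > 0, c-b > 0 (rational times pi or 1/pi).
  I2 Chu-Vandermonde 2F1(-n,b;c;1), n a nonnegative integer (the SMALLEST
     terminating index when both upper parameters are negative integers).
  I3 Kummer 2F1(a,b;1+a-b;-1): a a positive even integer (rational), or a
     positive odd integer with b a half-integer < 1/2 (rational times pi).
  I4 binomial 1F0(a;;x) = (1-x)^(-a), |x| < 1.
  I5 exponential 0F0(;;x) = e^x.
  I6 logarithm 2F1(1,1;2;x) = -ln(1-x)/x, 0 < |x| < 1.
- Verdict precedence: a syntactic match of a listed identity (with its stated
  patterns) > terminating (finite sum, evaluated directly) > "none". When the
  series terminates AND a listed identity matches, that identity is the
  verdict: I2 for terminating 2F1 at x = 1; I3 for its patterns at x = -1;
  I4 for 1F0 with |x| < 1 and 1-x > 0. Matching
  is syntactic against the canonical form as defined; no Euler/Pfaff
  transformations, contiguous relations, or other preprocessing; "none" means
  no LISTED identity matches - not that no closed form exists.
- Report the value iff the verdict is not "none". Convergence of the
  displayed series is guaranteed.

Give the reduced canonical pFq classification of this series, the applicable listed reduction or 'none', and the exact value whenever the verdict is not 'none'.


Canonical form: C = \frac{4}{5} times 0F0 with upper {-}, lower {-}, x = \frac{6}{5}. Verdict at x = \frac{6}{5}: the exponential series (I5) matches (the 0F0 exponential series at x = \frac{6}{5}). Exact value: \frac{4}{5} \cdot e^{\frac{6}{5}}.

Key observation: from the first term \frac{4}{5}: (1)_k (C = 4/5) is k! itself.
Term ratio: r(k) = \frac{6}{5} * 1 / [(k+1)] ; factor over Q: parameters, x = \frac{6}{5}, and C = \frac{4}{5}.


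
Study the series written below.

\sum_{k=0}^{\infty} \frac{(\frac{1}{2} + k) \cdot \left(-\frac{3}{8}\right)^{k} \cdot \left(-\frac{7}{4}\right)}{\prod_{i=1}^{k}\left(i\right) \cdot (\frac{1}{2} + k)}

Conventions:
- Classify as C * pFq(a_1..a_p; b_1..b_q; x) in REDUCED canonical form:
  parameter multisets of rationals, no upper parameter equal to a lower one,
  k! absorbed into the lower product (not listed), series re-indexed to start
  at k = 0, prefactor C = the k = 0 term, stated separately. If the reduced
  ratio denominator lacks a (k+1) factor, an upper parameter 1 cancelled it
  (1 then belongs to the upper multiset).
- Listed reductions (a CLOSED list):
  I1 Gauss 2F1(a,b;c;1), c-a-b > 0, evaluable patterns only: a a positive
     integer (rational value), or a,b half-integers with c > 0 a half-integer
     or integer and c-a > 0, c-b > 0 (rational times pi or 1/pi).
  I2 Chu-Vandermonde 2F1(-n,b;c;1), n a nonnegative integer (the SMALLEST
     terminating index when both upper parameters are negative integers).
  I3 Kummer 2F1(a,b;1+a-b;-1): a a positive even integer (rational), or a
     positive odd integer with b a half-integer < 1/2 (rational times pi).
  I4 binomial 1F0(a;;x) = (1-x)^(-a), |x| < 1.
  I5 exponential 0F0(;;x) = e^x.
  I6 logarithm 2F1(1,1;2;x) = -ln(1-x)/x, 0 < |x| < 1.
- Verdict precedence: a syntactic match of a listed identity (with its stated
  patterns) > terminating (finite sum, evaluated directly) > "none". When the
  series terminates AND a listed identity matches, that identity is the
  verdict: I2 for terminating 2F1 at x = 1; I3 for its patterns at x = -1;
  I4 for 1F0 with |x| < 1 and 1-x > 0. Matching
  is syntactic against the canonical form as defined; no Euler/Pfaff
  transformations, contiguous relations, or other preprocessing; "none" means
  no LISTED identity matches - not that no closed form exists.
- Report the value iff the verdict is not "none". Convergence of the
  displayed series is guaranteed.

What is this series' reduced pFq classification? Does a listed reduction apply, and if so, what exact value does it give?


First insight: t_0 = -\frac{7}{4} here, and k + 1/2 divides numerator and denominator alike; C = -7/4 after cancelling.
Ratio: r(k) = -\frac{3}{8} * 1 / [(k+1)] - rational; roots negated = parameters, x = -\frac{3}{8}, C = -\frac{7}{4}.

Classification (C = -\frac{7}{4}): 0F0 with upper {-}, lower {-}, argument x = -\frac{3}{8}. Verdict: this is exponential (I5) (the 0F0 exponential series at x = -\frac{3}{8}). Value: \left(-\frac{7}{4}\right) \cdot e^{-\frac{3}{8}}.


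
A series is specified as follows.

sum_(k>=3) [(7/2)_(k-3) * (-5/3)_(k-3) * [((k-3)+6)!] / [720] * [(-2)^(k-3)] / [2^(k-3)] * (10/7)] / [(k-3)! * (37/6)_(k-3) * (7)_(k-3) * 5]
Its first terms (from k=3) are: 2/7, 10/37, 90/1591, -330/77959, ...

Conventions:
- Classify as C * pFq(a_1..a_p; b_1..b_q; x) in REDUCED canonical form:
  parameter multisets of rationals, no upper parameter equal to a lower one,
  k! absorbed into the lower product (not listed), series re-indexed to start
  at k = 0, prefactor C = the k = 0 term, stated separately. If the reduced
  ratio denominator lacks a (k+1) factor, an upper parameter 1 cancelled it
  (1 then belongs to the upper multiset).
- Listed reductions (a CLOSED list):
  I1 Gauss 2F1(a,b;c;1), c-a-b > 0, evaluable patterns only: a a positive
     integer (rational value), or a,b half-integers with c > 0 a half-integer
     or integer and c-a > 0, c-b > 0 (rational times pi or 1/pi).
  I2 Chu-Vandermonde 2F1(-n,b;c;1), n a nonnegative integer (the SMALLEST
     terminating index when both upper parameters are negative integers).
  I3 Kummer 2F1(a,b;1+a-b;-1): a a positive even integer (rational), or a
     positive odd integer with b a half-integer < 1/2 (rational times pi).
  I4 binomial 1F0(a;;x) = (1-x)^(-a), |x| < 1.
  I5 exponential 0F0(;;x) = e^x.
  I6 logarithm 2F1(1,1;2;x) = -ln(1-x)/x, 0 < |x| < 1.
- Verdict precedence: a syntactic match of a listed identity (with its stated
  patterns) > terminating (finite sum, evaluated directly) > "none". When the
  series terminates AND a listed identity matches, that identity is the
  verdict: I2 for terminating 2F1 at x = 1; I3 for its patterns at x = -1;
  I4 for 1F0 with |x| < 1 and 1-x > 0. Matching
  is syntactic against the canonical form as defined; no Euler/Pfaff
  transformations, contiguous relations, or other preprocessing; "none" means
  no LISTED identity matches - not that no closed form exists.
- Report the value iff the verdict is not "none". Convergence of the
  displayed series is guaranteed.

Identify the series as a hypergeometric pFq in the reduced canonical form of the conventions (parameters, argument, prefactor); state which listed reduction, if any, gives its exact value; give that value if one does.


First insight: t_0 = 2/7 here, and the two k-th powers (C = 2/7) combine into one argument.
Step ratio: r(k) = (-1) * (k-5/3) (k+7/2) / [(k+37/6) (k+1)] - rational in k, leading ratio (-1); with t_0 = 2/7, classification follows.

At argument -1: a 2F1 with upper {-5/3, 7/2}, lower {37/6}, scaled by C = 2/7. Verdict: none here - no I1-I6 shape fits x = -1 with lower {37/6}.


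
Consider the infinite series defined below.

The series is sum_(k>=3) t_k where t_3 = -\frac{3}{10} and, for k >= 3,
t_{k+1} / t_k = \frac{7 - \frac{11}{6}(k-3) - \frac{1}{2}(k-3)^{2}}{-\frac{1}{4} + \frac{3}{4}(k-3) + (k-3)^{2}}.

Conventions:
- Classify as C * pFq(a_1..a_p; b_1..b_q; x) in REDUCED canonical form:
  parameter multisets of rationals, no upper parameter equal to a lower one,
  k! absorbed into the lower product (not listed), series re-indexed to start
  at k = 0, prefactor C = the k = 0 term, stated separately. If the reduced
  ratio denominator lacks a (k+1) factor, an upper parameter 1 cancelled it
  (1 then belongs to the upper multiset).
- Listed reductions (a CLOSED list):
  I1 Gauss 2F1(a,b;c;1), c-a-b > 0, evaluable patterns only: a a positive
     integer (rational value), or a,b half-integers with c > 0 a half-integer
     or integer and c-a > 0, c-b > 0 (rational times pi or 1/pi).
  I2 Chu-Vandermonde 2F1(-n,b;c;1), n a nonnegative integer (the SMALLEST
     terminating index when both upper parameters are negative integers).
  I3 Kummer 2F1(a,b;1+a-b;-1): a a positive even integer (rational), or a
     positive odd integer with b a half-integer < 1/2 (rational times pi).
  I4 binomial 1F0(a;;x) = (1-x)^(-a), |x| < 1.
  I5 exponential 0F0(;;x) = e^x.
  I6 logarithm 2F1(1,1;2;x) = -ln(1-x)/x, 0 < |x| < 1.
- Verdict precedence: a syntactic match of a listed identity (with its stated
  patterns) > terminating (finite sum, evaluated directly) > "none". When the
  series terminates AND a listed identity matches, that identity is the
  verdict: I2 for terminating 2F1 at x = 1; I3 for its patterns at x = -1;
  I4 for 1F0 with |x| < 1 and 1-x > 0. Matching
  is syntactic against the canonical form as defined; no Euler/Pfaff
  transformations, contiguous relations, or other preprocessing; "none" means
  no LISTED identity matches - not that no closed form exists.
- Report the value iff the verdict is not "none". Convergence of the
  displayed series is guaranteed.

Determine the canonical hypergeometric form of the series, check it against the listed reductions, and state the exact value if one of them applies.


Prefactor -\frac{3}{10}, argument -\frac{1}{2}: 2F1 with upper {-\frac{7}{3}, 6} over lower {-\frac{1}{4}}. Verdict: none. Every listed pattern misses the 2F1 form at -\frac{1}{2}, upper {-\frac{7}{3}, 6}.

Structural cue: t_0 = -\frac{3}{10} here, and roots of the ratio polynomials (C = -3/10) are the negated parameters.
Adjacent-term ratio: r(k) = -\frac{1}{2} * (k-\frac{7}{3}) (k+6) / [(k-\frac{1}{4}) (k+1)] - poly over poly, x = -\frac{1}{2} from leading terms; C = -\frac{3}{10} at k = 0.


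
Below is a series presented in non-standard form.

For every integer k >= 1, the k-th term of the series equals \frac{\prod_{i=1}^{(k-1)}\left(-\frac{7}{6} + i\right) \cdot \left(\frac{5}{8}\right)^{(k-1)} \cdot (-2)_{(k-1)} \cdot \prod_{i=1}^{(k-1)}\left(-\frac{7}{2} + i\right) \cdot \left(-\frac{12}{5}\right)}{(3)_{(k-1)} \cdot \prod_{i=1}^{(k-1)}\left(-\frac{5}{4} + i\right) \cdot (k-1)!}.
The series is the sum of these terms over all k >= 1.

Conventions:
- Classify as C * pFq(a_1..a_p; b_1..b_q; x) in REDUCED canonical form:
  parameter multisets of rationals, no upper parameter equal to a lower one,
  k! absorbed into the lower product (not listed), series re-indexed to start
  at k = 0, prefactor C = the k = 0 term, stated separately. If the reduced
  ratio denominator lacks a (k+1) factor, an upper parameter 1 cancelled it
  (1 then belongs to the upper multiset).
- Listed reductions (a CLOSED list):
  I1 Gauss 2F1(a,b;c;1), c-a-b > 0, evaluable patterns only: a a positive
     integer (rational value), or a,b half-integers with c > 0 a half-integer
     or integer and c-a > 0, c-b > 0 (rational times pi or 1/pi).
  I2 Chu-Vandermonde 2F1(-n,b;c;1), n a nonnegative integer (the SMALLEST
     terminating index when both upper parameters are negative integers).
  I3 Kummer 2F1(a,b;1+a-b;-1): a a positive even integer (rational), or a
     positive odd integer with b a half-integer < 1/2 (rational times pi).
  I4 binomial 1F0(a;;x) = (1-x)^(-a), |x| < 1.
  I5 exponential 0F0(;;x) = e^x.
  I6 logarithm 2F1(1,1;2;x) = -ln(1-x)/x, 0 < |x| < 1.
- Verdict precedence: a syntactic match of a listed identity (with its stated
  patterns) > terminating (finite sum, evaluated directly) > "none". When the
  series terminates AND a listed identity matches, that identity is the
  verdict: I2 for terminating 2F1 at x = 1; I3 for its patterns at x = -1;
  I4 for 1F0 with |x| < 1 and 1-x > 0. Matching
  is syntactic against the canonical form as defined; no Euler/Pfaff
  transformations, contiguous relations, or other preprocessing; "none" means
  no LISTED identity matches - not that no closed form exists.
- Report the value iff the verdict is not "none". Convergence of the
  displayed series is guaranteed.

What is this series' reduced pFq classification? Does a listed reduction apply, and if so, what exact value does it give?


With C = -\frac{12}{5}: the canonical form is 3F2(-\frac{5}{2}, -2, -\frac{1}{6}; -\frac{1}{4}, 3; \frac{5}{8}). Verdict: terminating at k = 2: the factor (-2)_k kills every later term; summing the 3 survivors is exact. Its exact value is -\frac{12337}{2880}.

Key step: x = \frac{5}{8} and the lower running product (C = -12/5, x = 5/8) is a rising factorial.
Adjacent-term ratio: r(k) = \frac{5}{8} * (k-\frac{5}{2}) (k-2) (k-\frac{1}{6}) / [(k-\frac{1}{4}) (k+3) (k+1)] - rational in k, leading ratio \frac{5}{8}; with t_0 = -\frac{12}{5}, classification follows.


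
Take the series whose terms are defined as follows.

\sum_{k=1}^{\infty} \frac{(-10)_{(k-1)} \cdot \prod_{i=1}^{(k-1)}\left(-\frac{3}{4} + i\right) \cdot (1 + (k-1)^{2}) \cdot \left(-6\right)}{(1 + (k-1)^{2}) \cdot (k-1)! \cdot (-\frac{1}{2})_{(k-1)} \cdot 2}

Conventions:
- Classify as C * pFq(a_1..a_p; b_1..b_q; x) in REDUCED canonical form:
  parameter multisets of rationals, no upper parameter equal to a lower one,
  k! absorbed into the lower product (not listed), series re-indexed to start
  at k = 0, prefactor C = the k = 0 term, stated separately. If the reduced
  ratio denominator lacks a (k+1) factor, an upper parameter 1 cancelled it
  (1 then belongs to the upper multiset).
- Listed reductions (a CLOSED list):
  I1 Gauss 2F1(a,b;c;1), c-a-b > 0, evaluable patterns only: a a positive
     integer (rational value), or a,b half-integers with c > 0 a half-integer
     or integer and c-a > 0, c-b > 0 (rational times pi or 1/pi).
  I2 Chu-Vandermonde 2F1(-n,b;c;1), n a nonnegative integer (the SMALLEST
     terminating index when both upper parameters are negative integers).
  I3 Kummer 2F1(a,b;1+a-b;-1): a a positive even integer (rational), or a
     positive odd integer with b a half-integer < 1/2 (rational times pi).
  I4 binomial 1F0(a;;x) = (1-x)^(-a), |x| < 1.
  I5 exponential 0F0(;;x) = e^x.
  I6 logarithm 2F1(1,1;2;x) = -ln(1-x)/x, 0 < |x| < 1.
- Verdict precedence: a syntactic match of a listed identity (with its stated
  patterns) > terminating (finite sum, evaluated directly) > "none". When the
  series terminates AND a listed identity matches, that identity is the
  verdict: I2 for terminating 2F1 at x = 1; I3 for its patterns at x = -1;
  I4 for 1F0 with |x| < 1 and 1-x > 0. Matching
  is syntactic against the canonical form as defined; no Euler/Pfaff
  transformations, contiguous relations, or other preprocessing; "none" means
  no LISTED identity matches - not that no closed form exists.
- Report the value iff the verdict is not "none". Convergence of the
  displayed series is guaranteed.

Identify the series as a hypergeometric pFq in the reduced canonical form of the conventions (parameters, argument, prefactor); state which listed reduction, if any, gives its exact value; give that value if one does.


Key step: t_0 being -3, the factor k^2 + 1 cancels (top and bottom), leaving C = -3.
Adjacent-term ratio: r(k) = 1 * (k-10) (k+\frac{1}{4}) / [(k-\frac{1}{2}) (k+1)] - poly over poly, x = 1 from leading terms; C = -3 at k = 0.

Classification (C = -3): 2F1 with upper {-10, \frac{1}{4}}, lower {-\frac{1}{2}}, argument x = 1. Verdict: the Chu-Vandermonde identity I2 applies (terminating 2F1 at x = 1 with n = 10, b = 1/4, c = -\frac{1}{2}). Sum: -\frac{1305}{1024}.
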